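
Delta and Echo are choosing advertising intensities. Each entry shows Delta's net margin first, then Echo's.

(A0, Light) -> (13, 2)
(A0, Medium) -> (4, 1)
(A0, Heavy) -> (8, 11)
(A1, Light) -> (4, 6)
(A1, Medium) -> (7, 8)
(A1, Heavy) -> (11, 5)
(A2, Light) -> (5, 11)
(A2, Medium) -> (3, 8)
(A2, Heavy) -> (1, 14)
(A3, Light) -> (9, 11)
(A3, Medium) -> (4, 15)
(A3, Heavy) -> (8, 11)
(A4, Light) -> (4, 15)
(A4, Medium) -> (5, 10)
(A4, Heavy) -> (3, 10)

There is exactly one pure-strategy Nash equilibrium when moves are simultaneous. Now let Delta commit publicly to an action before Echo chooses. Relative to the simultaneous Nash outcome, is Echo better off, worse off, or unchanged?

Backward induction with Delta moving first.
- A0 → Echo plays Heavy (best of 2, 1, 11); Delta gets 8.
- A1 → Echo plays Medium (best of 6, 8, 5); Delta gets 7.
- A2 → Echo plays Heavy (best of 11, 8, 14); Delta gets 1.
- A3 → Echo plays Medium (best of 11, 15, 11); Delta gets 4.
- A4 → Echo plays Light (best of 15, 10, 10); Delta gets 4.
Delta's induced payoffs are 8, 7, 1, 4, 4, so Delta commits to A0. Subgame-perfect outcome: (A0, Heavy) with payoffs (8, 11).
Under simultaneous play:
Delta's best replies: Light→A0; Medium→A1; Heavy→A1.
Echo's best replies: A0→Heavy; A1→Medium; A2→Heavy; A3→Medium; A4→Light.
Only (A1, Medium) has each player best-responding; Nash payoffs (7, 8).
Echo earns 11 sequentially versus 8 at the Nash outcome: better off.

better off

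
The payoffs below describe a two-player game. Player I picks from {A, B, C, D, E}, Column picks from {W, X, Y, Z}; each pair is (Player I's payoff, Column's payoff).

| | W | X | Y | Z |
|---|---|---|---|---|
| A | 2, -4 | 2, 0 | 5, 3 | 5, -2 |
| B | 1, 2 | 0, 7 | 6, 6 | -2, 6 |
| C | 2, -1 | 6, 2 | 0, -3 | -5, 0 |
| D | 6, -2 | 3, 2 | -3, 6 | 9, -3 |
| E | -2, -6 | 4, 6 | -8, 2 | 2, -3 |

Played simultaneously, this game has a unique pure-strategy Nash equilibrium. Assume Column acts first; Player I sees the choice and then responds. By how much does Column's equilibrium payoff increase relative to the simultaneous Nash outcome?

4

Player I best-responds to each possible Column move:
- W: BR = D, leader payoff -2.
- X: BR = C, leader payoff 2.
- Y: BR = B, leader payoff 6.
- Z: BR = D, leader payoff -3.
Column's induced payoffs are -2, 2, 6, -3, so Column commits to Y. Subgame-perfect outcome: (B, Y) with payoffs (6, 6).
For the simultaneous game, intersect best replies.
Player I's best replies: W→D; X→C; Y→B; Z→D.
Column's best replies: A→Y; B→X; C→X; D→Y; E→X.
Only (C, X) has each player best-responding; Nash payoffs (6, 2).
Column's commitment gain: 6 − 2 = 4.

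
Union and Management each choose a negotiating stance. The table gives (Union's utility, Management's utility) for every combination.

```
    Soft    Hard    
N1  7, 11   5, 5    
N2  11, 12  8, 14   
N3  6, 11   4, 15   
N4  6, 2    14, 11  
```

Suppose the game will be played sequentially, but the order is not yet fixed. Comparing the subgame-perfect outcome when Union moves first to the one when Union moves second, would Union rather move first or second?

If Union leads: Management's best replies are N1→Soft, N2→Hard, N3→Hard, N4→Hard; Union's induced payoffs 7, 8, 4, 14; outcome (N4, Hard), payoffs (14, 11).
If Management leads: Union's best replies are Soft→N2, Hard→N4; Management's induced payoffs 12, 11; outcome (N2, Soft), payoffs (11, 12).
Union gets 14 moving first and 11 moving second, so Union prefers to move first.

first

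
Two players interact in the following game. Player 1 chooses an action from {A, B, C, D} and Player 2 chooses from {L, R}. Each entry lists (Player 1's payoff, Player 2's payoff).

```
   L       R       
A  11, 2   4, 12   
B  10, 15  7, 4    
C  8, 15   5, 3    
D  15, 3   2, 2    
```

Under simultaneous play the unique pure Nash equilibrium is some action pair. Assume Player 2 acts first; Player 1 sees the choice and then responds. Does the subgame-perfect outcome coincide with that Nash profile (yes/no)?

no

Solve by backward induction (Player 2 leads).
- L: BR = D, leader payoff 3.
- R: BR = B, leader payoff 4.
Among 3, 4, the best is 4 at R. Subgame-perfect outcome: (B, R) with payoffs (7, 4).
For the simultaneous game, intersect best replies.
Player 1's best replies: L→D; R→B.
Player 2's best replies: A→R; B→L; C→L; D→L.
The unique mutual best reply is (D, L), giving (15, 3).
Sequential outcome (B, R) differs from the Nash profile (D, L).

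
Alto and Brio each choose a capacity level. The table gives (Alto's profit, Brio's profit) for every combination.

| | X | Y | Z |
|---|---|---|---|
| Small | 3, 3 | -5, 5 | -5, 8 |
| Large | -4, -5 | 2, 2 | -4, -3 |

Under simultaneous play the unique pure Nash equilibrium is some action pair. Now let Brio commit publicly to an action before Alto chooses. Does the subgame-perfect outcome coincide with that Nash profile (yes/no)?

Work backward from Alto's decision.
- X: BR = Small, leader payoff 3.
- Y: BR = Large, leader payoff 2.
- Z: BR = Large, leader payoff -3.
Brio's induced payoffs are 3, 2, -3, so Brio commits to X. Subgame-perfect outcome: (Small, X) with payoffs (3, 3).
For the simultaneous game, intersect best replies.
Alto's best replies: X→Small; Y→Large; Z→Large.
Brio's best replies: Small→Z; Large→Y.
Only (Large, Y) has each player best-responding; Nash payoffs (2, 2).
Sequential outcome (Small, X) differs from the Nash profile (Large, Y).

no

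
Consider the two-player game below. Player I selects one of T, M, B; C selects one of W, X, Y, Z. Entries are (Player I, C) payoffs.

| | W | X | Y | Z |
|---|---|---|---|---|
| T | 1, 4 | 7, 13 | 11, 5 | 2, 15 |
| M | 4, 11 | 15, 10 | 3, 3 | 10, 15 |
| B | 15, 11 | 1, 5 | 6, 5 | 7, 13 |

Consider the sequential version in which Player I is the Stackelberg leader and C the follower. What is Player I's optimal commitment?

M

Backward induction with Player I moving first.
- T → C plays Z (best of 4, 13, 5, 15); Player I gets 2.
- M → C plays Z (best of 11, 10, 3, 15); Player I gets 10.
- B → C plays Z (best of 11, 5, 5, 13); Player I gets 7.
Player I's induced payoffs are 2, 10, 7, so Player I commits to M. Subgame-perfect outcome: (M, Z) with payoffs (10, 15).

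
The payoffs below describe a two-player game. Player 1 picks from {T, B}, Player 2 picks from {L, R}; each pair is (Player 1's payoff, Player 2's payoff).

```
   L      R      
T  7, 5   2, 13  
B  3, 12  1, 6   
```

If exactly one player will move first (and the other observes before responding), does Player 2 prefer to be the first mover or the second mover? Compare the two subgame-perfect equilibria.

first

If Player 1 leads: Player 2's best replies are T→R, B→L; Player 1's induced payoffs 2, 3; outcome (B, L), payoffs (3, 12).
If Player 2 leads: Player 1's best replies are L→T, R→T; Player 2's induced payoffs 5, 13; outcome (T, R), payoffs (2, 13).
Player 2 gets 13 moving first and 12 moving second, so Player 2 prefers to move first.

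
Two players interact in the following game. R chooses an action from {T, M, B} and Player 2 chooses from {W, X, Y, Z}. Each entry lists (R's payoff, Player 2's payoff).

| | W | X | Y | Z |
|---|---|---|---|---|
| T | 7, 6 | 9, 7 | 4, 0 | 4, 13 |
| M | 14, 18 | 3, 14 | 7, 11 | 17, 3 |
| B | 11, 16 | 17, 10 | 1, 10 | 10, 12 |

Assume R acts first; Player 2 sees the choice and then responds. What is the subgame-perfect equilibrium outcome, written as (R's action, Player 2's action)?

(M, W)

Solve by backward induction (R leads).
- T → Player 2 plays Z (best of 6, 7, 0, 13); R gets 4.
- M → Player 2 plays W (best of 18, 14, 11, 3); R gets 14.
- B → Player 2 plays W (best of 16, 10, 10, 12); R gets 11.
R's induced payoffs are 4, 14, 11, so R commits to M. Subgame-perfect outcome: (M, W) with payoffs (14, 18).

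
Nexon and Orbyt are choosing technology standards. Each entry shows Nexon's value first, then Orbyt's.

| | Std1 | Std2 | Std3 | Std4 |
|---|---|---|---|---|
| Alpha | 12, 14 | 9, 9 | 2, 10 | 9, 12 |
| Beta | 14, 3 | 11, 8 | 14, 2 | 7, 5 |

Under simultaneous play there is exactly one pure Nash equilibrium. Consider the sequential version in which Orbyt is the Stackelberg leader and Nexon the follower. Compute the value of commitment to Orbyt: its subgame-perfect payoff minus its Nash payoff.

4

Work backward from Nexon's decision.
- Std1: BR = Beta, leader payoff 3.
- Std2: BR = Beta, leader payoff 8.
- Std3: BR = Beta, leader payoff 2.
- Std4: BR = Alpha, leader payoff 12.
Orbyt's induced payoffs are 3, 8, 2, 12, so Orbyt commits to Std4. Subgame-perfect outcome: (Alpha, Std4) with payoffs (9, 12).
Now find the simultaneous Nash equilibrium.
Nexon's best replies: Std1→Beta; Std2→Beta; Std3→Beta; Std4→Alpha.
Orbyt's best replies: Alpha→Std1; Beta→Std2.
Only (Beta, Std2) has each player best-responding; Nash payoffs (11, 8).
Orbyt's commitment gain: 12 − 8 = 4.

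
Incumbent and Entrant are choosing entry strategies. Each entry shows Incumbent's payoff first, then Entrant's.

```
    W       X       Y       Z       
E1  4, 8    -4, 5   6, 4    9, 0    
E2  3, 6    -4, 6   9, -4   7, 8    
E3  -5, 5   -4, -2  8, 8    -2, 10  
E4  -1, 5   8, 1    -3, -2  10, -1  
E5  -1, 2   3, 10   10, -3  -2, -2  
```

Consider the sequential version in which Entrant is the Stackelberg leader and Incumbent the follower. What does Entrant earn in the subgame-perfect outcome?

8

Backward induction with Entrant moving first.
- W: BR = E1, leader payoff 8.
- X: BR = E4, leader payoff 1.
- Y: BR = E5, leader payoff -3.
- Z: BR = E4, leader payoff -1.
Entrant's induced payoffs are 8, 1, -3, -1, so Entrant commits to W. Subgame-perfect outcome: (E1, W) with payoffs (4, 8).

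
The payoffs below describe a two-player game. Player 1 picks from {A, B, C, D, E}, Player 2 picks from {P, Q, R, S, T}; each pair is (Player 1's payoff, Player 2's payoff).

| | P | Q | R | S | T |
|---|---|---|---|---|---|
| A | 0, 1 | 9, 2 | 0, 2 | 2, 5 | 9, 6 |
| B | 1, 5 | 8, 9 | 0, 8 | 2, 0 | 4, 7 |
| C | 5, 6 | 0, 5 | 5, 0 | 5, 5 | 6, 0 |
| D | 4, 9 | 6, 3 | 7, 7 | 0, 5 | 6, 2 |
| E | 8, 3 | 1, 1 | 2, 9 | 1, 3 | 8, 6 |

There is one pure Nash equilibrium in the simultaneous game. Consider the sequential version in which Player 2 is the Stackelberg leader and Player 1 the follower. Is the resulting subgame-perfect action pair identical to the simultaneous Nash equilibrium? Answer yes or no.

Player 1 best-responds to each possible Player 2 move:
- P: Player 1 compares 0, 1, 5, 4, 8 and picks E; Player 2 would get 3.
- Q: Player 1 compares 9, 8, 0, 6, 1 and picks A; Player 2 would get 2.
- R: Player 1 compares 0, 0, 5, 7, 2 and picks D; Player 2 would get 7.
- S: Player 1 compares 2, 2, 5, 0, 1 and picks C; Player 2 would get 5.
- T: Player 1 compares 9, 4, 6, 6, 8 and picks A; Player 2 would get 6.
Player 2's induced payoffs are 3, 2, 7, 5, 6, so Player 2 commits to R. Subgame-perfect outcome: (D, R) with payoffs (7, 7).
For the simultaneous game, intersect best replies.
Player 1's best replies: P→E; Q→A; R→D; S→C; T→A.
Player 2's best replies: A→T; B→Q; C→P; D→P; E→R.
Only (A, T) has each player best-responding; Nash payoffs (9, 6).
Sequential outcome (D, R) differs from the Nash profile (A, T).

no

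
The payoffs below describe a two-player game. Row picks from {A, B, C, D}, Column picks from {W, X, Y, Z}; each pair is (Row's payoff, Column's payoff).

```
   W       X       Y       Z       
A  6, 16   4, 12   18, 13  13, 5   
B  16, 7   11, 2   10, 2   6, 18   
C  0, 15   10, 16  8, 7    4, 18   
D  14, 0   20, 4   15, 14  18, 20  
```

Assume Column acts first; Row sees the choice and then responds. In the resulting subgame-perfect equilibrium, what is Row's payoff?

18

Backward induction with Column moving first.
- W → Row plays B (best of 6, 16, 0, 14); Column gets 7.
- X → Row plays D (best of 4, 11, 10, 20); Column gets 4.
- Y → Row plays A (best of 18, 10, 8, 15); Column gets 13.
- Z → Row plays D (best of 13, 6, 4, 18); Column gets 20.
Maximizing over 7, 4, 13, 20, Column chooses Z. Subgame-perfect outcome: (D, Z) with payoffs (18, 20).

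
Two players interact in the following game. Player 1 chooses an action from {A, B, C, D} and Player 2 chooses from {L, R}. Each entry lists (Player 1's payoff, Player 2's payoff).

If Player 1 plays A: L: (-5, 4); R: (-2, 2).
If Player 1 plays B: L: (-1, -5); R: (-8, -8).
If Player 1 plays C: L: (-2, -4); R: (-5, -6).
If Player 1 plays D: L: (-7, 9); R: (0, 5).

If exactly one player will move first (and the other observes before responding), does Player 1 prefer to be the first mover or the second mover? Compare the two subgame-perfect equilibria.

second

If Player 1 leads: Player 2's best replies are A→L, B→L, C→L, D→L; Player 1's induced payoffs -5, -1, -2, -7; outcome (B, L), payoffs (-1, -5).
If Player 2 leads: Player 1's best replies are L→B, R→D; Player 2's induced payoffs -5, 5; outcome (D, R), payoffs (0, 5).
Player 1 gets -1 moving first and 0 moving second, so Player 1 prefers to move second.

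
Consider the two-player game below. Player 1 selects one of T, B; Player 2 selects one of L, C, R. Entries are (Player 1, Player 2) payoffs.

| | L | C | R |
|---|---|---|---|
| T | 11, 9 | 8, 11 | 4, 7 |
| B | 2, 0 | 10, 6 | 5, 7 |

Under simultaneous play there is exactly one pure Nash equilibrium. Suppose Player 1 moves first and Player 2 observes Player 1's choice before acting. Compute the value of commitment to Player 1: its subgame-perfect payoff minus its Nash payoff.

3

Solve by backward induction (Player 1 leads).
- T → Player 2 plays C (best of 9, 11, 7); Player 1 gets 8.
- B → Player 2 plays R (best of 0, 6, 7); Player 1 gets 5.
Player 1's induced payoffs are 8, 5, so Player 1 commits to T. Subgame-perfect outcome: (T, C) with payoffs (8, 11).
Now find the simultaneous Nash equilibrium.
Player 1's best replies: L→T; C→B; R→B.
Player 2's best replies: T→C; B→R.
The unique mutual best reply is (B, R), giving (5, 7).
Player 1's commitment gain: 8 − 5 = 3.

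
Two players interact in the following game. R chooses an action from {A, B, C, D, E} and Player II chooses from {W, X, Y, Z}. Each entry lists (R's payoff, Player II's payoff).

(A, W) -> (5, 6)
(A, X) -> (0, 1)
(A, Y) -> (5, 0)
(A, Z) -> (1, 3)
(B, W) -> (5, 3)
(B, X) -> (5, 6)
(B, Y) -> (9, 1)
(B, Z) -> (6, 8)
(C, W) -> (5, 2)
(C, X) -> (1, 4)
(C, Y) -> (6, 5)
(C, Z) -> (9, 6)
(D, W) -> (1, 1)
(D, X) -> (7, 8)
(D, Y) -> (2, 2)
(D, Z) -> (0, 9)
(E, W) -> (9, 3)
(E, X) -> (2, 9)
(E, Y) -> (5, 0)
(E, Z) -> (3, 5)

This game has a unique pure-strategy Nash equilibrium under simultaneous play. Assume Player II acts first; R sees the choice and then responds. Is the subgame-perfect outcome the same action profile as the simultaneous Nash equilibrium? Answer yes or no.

R best-responds to each possible Player II move:
- W → R plays E (best of 5, 5, 5, 1, 9); Player II gets 3.
- X → R plays D (best of 0, 5, 1, 7, 2); Player II gets 8.
- Y → R plays B (best of 5, 9, 6, 2, 5); Player II gets 1.
- Z → R plays C (best of 1, 6, 9, 0, 3); Player II gets 6.
Among 3, 8, 1, 6, the best is 8 at X. Subgame-perfect outcome: (D, X) with payoffs (7, 8).
For the simultaneous game, intersect best replies.
R's best replies: W→E; X→D; Y→B; Z→C.
Player II's best replies: A→W; B→Z; C→Z; D→Z; E→X.
Only (C, Z) has each player best-responding; Nash payoffs (9, 6).
Sequential outcome (D, X) differs from the Nash profile (C, Z).

no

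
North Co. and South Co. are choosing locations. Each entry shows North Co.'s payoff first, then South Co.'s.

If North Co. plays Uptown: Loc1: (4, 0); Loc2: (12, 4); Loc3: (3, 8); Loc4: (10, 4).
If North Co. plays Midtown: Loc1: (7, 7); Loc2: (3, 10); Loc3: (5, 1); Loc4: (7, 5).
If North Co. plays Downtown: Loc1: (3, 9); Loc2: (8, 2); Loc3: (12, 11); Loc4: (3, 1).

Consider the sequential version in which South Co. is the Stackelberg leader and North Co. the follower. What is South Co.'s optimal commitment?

Backward induction with South Co. moving first.
- Loc1 → North Co. plays Midtown (best of 4, 7, 3); South Co. gets 7.
- Loc2 → North Co. plays Uptown (best of 12, 3, 8); South Co. gets 4.
- Loc3 → North Co. plays Downtown (best of 3, 5, 12); South Co. gets 11.
- Loc4 → North Co. plays Uptown (best of 10, 7, 3); South Co. gets 4.
Maximizing over 7, 4, 11, 4, South Co. chooses Loc3. Subgame-perfect outcome: (Downtown, Loc3) with payoffs (12, 11).

Loc3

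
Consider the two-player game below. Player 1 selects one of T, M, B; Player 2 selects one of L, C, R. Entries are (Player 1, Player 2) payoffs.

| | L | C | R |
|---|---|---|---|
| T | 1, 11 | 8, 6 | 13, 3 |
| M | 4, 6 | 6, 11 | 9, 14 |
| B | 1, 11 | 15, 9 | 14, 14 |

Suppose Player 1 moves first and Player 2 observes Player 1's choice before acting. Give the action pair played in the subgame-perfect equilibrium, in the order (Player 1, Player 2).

(B, R)

Backward induction with Player 1 moving first.
- T: BR = L, leader payoff 1.
- M: BR = R, leader payoff 9.
- B: BR = R, leader payoff 14.
Player 1's induced payoffs are 1, 9, 14, so Player 1 commits to B. Subgame-perfect outcome: (B, R) with payoffs (14, 14).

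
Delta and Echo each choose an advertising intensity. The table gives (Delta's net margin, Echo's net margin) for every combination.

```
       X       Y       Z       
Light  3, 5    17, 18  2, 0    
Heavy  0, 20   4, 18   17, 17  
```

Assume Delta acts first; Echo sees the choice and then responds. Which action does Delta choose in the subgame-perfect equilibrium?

Solve by backward induction (Delta leads).
- Light: Echo compares 5, 18, 0 and picks Y; Delta would get 17.
- Heavy: Echo compares 20, 18, 17 and picks X; Delta would get 0.
Maximizing over 17, 0, Delta chooses Light. Subgame-perfect outcome: (Light, Y) with payoffs (17, 18).

Light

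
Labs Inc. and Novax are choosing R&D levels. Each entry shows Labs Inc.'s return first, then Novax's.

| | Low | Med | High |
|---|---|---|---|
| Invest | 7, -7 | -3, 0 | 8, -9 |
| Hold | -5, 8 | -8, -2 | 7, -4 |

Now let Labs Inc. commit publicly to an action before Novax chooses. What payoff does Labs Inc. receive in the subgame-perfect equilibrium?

-3

Work backward from Novax's decision.
- Invest: Novax compares -7, 0, -9 and picks Med; Labs Inc. would get -3.
- Hold: Novax compares 8, -2, -4 and picks Low; Labs Inc. would get -5.
Maximizing over -3, -5, Labs Inc. chooses Invest. Subgame-perfect outcome: (Invest, Med) with payoffs (-3, 0).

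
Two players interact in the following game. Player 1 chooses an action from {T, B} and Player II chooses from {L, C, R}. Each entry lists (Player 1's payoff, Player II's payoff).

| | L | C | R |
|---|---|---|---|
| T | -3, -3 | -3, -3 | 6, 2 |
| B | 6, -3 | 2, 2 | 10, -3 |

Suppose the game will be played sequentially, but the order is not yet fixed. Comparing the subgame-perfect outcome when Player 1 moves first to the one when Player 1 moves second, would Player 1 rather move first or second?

If Player 1 leads: Player II's best replies are T→R, B→C; Player 1's induced payoffs 6, 2; outcome (T, R), payoffs (6, 2).
If Player II leads: Player 1's best replies are L→B, C→B, R→B; Player II's induced payoffs -3, 2, -3; outcome (B, C), payoffs (2, 2).
Player 1 gets 6 moving first and 2 moving second, so Player 1 prefers to move first.

first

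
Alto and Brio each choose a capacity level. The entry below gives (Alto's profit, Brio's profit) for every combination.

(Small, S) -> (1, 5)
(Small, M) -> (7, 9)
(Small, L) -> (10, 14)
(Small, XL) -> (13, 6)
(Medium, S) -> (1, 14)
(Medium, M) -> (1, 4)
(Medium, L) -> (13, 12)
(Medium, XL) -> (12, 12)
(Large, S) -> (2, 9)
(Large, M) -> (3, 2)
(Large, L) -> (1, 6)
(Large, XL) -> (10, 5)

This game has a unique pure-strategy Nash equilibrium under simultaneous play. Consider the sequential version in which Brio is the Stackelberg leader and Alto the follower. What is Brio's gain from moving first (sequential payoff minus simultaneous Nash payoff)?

3

Backward induction with Brio moving first.
- S → Alto plays Large (best of 1, 1, 2); Brio gets 9.
- M → Alto plays Small (best of 7, 1, 3); Brio gets 9.
- L → Alto plays Medium (best of 10, 13, 1); Brio gets 12.
- XL → Alto plays Small (best of 13, 12, 10); Brio gets 6.
Maximizing over 9, 9, 12, 6, Brio chooses L. Subgame-perfect outcome: (Medium, L) with payoffs (13, 12).
For the simultaneous game, intersect best replies.
Alto's best replies: S→Large; M→Small; L→Medium; XL→Small.
Brio's best replies: Small→L; Medium→S; Large→S.
Only (Large, S) has each player best-responding; Nash payoffs (2, 9).
Brio's commitment gain: 12 − 9 = 3.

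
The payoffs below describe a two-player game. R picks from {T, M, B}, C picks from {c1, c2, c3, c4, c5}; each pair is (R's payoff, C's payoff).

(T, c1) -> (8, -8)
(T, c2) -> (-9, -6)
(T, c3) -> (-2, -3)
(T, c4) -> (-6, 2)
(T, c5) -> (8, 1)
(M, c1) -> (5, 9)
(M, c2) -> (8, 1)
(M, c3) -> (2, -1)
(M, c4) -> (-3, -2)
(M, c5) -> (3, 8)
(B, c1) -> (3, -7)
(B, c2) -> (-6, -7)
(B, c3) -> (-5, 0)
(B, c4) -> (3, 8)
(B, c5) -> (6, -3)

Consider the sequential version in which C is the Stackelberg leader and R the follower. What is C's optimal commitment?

c4

R best-responds to each possible C move:
- c1: BR = T, leader payoff -8.
- c2: BR = M, leader payoff 1.
- c3: BR = M, leader payoff -1.
- c4: BR = B, leader payoff 8.
- c5: BR = T, leader payoff 1.
C's induced payoffs are -8, 1, -1, 8, 1, so C commits to c4. Subgame-perfect outcome: (B, c4) with payoffs (3, 8).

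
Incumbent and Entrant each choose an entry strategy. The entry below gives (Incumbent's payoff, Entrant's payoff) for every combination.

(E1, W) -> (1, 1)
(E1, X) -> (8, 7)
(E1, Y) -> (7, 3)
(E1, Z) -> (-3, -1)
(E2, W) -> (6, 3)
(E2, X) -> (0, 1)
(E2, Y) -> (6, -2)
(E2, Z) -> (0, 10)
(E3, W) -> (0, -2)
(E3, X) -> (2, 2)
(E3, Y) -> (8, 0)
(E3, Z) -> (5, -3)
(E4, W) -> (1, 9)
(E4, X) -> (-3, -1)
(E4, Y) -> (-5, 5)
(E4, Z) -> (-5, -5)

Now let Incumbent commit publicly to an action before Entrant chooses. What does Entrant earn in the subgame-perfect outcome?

Work backward from Entrant's decision.
- E1: BR = X, leader payoff 8.
- E2: BR = Z, leader payoff 0.
- E3: BR = X, leader payoff 2.
- E4: BR = W, leader payoff 1.
Maximizing over 8, 0, 2, 1, Incumbent chooses E1. Subgame-perfect outcome: (E1, X) with payoffs (8, 7).

7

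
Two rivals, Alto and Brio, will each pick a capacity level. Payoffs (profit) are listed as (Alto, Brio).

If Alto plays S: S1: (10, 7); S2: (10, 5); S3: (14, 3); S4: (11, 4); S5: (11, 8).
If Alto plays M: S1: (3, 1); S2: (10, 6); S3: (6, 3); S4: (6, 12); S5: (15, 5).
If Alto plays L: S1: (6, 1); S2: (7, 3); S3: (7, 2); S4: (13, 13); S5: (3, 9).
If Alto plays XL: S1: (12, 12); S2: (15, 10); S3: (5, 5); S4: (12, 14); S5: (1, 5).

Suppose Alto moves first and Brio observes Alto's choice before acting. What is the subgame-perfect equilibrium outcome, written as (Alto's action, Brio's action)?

Solve by backward induction (Alto leads).
- S: BR = S5, leader payoff 11.
- M: BR = S4, leader payoff 6.
- L: BR = S4, leader payoff 13.
- XL: BR = S4, leader payoff 12.
Alto's induced payoffs are 11, 6, 13, 12, so Alto commits to L. Subgame-perfect outcome: (L, S4) with payoffs (13, 13).

(L, S4)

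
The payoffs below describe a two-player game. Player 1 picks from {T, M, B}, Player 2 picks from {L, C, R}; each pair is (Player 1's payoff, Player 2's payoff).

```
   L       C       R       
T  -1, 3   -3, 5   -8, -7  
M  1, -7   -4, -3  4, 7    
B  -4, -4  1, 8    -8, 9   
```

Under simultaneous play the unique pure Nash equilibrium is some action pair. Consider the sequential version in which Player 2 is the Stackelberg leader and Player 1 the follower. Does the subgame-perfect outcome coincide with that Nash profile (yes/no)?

no

Player 1 best-responds to each possible Player 2 move:
- L: Player 1 compares -1, 1, -4 and picks M; Player 2 would get -7.
- C: Player 1 compares -3, -4, 1 and picks B; Player 2 would get 8.
- R: Player 1 compares -8, 4, -8 and picks M; Player 2 would get 7.
Among -7, 8, 7, the best is 8 at C. Subgame-perfect outcome: (B, C) with payoffs (1, 8).
Now find the simultaneous Nash equilibrium.
Player 1's best replies: L→M; C→B; R→M.
Player 2's best replies: T→C; M→R; B→R.
The unique mutual best reply is (M, R), giving (4, 7).
Sequential outcome (B, C) differs from the Nash profile (M, R).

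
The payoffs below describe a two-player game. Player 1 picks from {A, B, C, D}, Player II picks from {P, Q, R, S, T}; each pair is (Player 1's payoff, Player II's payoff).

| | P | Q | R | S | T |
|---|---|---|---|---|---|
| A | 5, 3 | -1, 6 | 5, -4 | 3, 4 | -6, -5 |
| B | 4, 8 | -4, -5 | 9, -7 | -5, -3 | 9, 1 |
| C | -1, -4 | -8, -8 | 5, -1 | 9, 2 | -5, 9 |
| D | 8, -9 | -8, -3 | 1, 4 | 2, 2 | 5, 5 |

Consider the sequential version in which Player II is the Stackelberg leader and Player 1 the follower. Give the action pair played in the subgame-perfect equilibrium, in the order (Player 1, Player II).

(A, Q)

Work backward from Player 1's decision.
- P: BR = D, leader payoff -9.
- Q: BR = A, leader payoff 6.
- R: BR = B, leader payoff -7.
- S: BR = C, leader payoff 2.
- T: BR = B, leader payoff 1.
Among -9, 6, -7, 2, 1, the best is 6 at Q. Subgame-perfect outcome: (A, Q) with payoffs (-1, 6).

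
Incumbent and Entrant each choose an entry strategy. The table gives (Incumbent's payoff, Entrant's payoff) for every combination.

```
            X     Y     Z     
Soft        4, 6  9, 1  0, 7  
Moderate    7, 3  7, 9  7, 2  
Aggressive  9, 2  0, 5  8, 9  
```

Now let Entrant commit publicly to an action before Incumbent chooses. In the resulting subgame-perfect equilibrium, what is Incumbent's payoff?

8

Work backward from Incumbent's decision.
- X: BR = Aggressive, leader payoff 2.
- Y: BR = Soft, leader payoff 1.
- Z: BR = Aggressive, leader payoff 9.
Maximizing over 2, 1, 9, Entrant chooses Z. Subgame-perfect outcome: (Aggressive, Z) with payoffs (8, 9).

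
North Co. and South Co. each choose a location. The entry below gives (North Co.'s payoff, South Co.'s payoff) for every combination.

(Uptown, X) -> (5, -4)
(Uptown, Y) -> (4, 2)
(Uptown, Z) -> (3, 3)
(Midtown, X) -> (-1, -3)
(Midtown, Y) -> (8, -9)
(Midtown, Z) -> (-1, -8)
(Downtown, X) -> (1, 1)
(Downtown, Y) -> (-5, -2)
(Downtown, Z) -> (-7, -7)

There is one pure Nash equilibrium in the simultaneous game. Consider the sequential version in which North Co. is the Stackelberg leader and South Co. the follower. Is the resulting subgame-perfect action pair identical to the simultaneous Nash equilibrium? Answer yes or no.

South Co. best-responds to each possible North Co. move:
- Uptown: South Co. compares -4, 2, 3 and picks Z; North Co. would get 3.
- Midtown: South Co. compares -3, -9, -8 and picks X; North Co. would get -1.
- Downtown: South Co. compares 1, -2, -7 and picks X; North Co. would get 1.
Maximizing over 3, -1, 1, North Co. chooses Uptown. Subgame-perfect outcome: (Uptown, Z) with payoffs (3, 3).
Under simultaneous play:
North Co.'s best replies: X→Uptown; Y→Midtown; Z→Uptown.
South Co.'s best replies: Uptown→Z; Midtown→X; Downtown→X.
Only (Uptown, Z) has each player best-responding; Nash payoffs (3, 3).
Sequential outcome (Uptown, Z) coincides with the Nash profile (Uptown, Z).

yes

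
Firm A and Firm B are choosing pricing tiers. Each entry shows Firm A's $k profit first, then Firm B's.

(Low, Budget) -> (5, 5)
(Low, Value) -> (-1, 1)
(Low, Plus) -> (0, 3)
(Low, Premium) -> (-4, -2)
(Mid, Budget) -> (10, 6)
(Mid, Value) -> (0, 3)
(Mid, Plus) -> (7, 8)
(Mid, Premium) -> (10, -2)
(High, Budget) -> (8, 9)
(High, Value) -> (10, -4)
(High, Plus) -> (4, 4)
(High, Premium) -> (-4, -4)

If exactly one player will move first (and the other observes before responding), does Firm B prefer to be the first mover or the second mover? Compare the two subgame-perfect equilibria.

If Firm A leads: Firm B's best replies are Low→Budget, Mid→Plus, High→Budget; Firm A's induced payoffs 5, 7, 8; outcome (High, Budget), payoffs (8, 9).
If Firm B leads: Firm A's best replies are Budget→Mid, Value→High, Plus→Mid, Premium→Mid; Firm B's induced payoffs 6, -4, 8, -2; outcome (Mid, Plus), payoffs (7, 8).
Firm B gets 8 moving first and 9 moving second, so Firm B prefers to move second.

second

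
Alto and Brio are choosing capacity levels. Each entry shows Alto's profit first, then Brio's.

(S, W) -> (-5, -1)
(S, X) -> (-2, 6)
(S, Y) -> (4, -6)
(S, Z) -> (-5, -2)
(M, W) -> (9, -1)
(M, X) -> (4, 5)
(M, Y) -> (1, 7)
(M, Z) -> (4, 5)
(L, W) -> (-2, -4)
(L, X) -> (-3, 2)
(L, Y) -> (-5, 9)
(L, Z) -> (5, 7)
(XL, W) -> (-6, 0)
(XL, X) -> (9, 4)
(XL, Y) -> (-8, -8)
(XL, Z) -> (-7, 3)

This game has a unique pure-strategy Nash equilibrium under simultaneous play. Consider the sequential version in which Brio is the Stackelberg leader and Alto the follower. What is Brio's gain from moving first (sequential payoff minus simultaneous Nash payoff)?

Work backward from Alto's decision.
- W → Alto plays M (best of -5, 9, -2, -6); Brio gets -1.
- X → Alto plays XL (best of -2, 4, -3, 9); Brio gets 4.
- Y → Alto plays S (best of 4, 1, -5, -8); Brio gets -6.
- Z → Alto plays L (best of -5, 4, 5, -7); Brio gets 7.
Brio's induced payoffs are -1, 4, -6, 7, so Brio commits to Z. Subgame-perfect outcome: (L, Z) with payoffs (5, 7).
For the simultaneous game, intersect best replies.
Alto's best replies: W→M; X→XL; Y→S; Z→L.
Brio's best replies: S→X; M→Y; L→Y; XL→X.
The unique mutual best reply is (XL, X), giving (9, 4).
Brio's commitment gain: 7 − 4 = 3.

3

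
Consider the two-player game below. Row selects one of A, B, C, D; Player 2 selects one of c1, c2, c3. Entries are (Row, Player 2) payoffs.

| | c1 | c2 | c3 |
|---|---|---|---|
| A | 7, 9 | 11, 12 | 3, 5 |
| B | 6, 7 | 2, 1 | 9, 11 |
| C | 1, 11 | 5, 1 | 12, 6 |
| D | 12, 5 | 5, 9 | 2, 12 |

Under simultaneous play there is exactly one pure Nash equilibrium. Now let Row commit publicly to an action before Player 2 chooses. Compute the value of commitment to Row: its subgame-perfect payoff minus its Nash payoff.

0

Backward induction with Row moving first.
- A: BR = c2, leader payoff 11.
- B: BR = c3, leader payoff 9.
- C: BR = c1, leader payoff 1.
- D: BR = c3, leader payoff 2.
Maximizing over 11, 9, 1, 2, Row chooses A. Subgame-perfect outcome: (A, c2) with payoffs (11, 12).
Under simultaneous play:
Row's best replies: c1→D; c2→A; c3→C.
Player 2's best replies: A→c2; B→c3; C→c1; D→c3.
Only (A, c2) has each player best-responding; Nash payoffs (11, 12).
Row's commitment gain: 11 − 11 = 0.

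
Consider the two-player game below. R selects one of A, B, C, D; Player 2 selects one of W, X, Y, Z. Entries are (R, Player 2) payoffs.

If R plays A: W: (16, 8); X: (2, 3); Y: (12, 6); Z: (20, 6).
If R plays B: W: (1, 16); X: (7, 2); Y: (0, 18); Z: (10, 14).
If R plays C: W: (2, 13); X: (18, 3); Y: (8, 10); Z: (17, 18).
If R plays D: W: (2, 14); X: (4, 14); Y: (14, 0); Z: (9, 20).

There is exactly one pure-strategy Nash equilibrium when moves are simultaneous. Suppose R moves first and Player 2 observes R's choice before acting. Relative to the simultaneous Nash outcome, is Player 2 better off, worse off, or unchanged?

Work backward from Player 2's decision.
- A: Player 2 compares 8, 3, 6, 6 and picks W; R would get 16.
- B: Player 2 compares 16, 2, 18, 14 and picks Y; R would get 0.
- C: Player 2 compares 13, 3, 10, 18 and picks Z; R would get 17.
- D: Player 2 compares 14, 14, 0, 20 and picks Z; R would get 9.
R's induced payoffs are 16, 0, 17, 9, so R commits to C. Subgame-perfect outcome: (C, Z) with payoffs (17, 18).
For the simultaneous game, intersect best replies.
R's best replies: W→A; X→C; Y→D; Z→A.
Player 2's best replies: A→W; B→Y; C→Z; D→Z.
Only (A, W) has each player best-responding; Nash payoffs (16, 8).
Player 2 earns 18 sequentially versus 8 at the Nash outcome: better off.

better off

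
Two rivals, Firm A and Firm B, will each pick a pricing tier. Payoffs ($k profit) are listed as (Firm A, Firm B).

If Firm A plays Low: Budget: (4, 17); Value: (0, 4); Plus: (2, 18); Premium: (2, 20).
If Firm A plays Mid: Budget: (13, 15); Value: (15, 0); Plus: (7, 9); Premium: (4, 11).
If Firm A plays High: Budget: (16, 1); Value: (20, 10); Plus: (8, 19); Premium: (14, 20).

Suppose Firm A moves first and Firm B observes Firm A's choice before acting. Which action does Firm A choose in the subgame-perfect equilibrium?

Firm B best-responds to each possible Firm A move:
- Low → Firm B plays Premium (best of 17, 4, 18, 20); Firm A gets 2.
- Mid → Firm B plays Budget (best of 15, 0, 9, 11); Firm A gets 13.
- High → Firm B plays Premium (best of 1, 10, 19, 20); Firm A gets 14.
Firm A's induced payoffs are 2, 13, 14, so Firm A commits to High. Subgame-perfect outcome: (High, Premium) with payoffs (14, 20).

High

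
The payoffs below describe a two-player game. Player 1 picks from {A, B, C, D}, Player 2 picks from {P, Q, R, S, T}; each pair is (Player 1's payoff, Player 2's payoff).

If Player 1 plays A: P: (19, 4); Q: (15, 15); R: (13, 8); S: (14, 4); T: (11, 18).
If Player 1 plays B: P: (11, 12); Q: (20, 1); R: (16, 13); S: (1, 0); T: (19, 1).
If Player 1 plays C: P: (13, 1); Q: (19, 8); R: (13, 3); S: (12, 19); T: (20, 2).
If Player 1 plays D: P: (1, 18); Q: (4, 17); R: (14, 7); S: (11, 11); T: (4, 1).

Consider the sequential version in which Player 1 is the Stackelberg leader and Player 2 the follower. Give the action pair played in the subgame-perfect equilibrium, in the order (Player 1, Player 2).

Solve by backward induction (Player 1 leads).
- A: BR = T, leader payoff 11.
- B: BR = R, leader payoff 16.
- C: BR = S, leader payoff 12.
- D: BR = P, leader payoff 1.
Maximizing over 11, 16, 12, 1, Player 1 chooses B. Subgame-perfect outcome: (B, R) with payoffs (16, 13).

(B, R)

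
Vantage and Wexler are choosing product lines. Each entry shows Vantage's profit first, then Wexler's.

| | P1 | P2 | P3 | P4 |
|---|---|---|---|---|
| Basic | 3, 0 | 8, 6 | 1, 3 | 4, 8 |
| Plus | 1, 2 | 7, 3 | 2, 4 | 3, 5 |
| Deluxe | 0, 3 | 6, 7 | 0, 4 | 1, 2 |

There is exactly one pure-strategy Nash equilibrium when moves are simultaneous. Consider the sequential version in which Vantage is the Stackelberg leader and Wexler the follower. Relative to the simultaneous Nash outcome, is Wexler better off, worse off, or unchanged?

Solve by backward induction (Vantage leads).
- Basic: BR = P4, leader payoff 4.
- Plus: BR = P4, leader payoff 3.
- Deluxe: BR = P2, leader payoff 6.
Among 4, 3, 6, the best is 6 at Deluxe. Subgame-perfect outcome: (Deluxe, P2) with payoffs (6, 7).
Under simultaneous play:
Vantage's best replies: P1→Basic; P2→Basic; P3→Plus; P4→Basic.
Wexler's best replies: Basic→P4; Plus→P4; Deluxe→P2.
The unique mutual best reply is (Basic, P4), giving (4, 8).
Wexler earns 7 sequentially versus 8 at the Nash outcome: worse off.

worse off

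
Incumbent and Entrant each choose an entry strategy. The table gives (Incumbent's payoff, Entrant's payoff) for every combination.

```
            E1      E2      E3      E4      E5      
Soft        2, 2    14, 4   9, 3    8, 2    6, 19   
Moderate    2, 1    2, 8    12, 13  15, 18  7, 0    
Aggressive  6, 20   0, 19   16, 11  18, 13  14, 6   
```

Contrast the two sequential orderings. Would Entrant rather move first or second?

first

If Incumbent leads: Entrant's best replies are Soft→E5, Moderate→E4, Aggressive→E1; Incumbent's induced payoffs 6, 15, 6; outcome (Moderate, E4), payoffs (15, 18).
If Entrant leads: Incumbent's best replies are E1→Aggressive, E2→Soft, E3→Aggressive, E4→Aggressive, E5→Aggressive; Entrant's induced payoffs 20, 4, 11, 13, 6; outcome (Aggressive, E1), payoffs (6, 20).
Entrant gets 20 moving first and 18 moving second, so Entrant prefers to move first.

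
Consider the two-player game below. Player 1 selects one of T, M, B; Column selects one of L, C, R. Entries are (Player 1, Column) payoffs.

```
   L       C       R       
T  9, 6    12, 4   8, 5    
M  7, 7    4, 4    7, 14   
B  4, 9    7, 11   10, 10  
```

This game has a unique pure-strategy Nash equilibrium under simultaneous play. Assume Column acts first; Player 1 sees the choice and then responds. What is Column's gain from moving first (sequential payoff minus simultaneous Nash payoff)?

Solve by backward induction (Column leads).
- L → Player 1 plays T (best of 9, 7, 4); Column gets 6.
- C → Player 1 plays T (best of 12, 4, 7); Column gets 4.
- R → Player 1 plays B (best of 8, 7, 10); Column gets 10.
Maximizing over 6, 4, 10, Column chooses R. Subgame-perfect outcome: (B, R) with payoffs (10, 10).
Under simultaneous play:
Player 1's best replies: L→T; C→T; R→B.
Column's best replies: T→L; M→R; B→C.
Only (T, L) has each player best-responding; Nash payoffs (9, 6).
Column's commitment gain: 10 − 6 = 4.

4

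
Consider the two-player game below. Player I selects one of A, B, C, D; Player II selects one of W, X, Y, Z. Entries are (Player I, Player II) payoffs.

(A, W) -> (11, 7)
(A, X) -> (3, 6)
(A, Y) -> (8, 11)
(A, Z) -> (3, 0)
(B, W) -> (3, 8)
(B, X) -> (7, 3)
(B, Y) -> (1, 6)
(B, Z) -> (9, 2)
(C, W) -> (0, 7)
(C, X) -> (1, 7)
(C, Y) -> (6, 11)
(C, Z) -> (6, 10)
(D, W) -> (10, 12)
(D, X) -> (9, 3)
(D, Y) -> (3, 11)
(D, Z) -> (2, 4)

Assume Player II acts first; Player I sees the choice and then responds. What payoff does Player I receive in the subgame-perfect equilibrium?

8

Solve by backward induction (Player II leads).
- W: Player I compares 11, 3, 0, 10 and picks A; Player II would get 7.
- X: Player I compares 3, 7, 1, 9 and picks D; Player II would get 3.
- Y: Player I compares 8, 1, 6, 3 and picks A; Player II would get 11.
- Z: Player I compares 3, 9, 6, 2 and picks B; Player II would get 2.
Among 7, 3, 11, 2, the best is 11 at Y. Subgame-perfect outcome: (A, Y) with payoffs (8, 11).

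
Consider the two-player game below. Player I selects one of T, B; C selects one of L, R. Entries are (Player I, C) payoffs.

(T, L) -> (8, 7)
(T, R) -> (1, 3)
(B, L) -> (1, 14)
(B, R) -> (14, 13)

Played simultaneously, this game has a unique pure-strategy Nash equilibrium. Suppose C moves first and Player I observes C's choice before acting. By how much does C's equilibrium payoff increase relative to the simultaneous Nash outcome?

6

Backward induction with C moving first.
- L → Player I plays T (best of 8, 1); C gets 7.
- R → Player I plays B (best of 1, 14); C gets 13.
Maximizing over 7, 13, C chooses R. Subgame-perfect outcome: (B, R) with payoffs (14, 13).
For the simultaneous game, intersect best replies.
Player I's best replies: L→T; R→B.
C's best replies: T→L; B→L.
Only (T, L) has each player best-responding; Nash payoffs (8, 7).
C's commitment gain: 13 − 7 = 6.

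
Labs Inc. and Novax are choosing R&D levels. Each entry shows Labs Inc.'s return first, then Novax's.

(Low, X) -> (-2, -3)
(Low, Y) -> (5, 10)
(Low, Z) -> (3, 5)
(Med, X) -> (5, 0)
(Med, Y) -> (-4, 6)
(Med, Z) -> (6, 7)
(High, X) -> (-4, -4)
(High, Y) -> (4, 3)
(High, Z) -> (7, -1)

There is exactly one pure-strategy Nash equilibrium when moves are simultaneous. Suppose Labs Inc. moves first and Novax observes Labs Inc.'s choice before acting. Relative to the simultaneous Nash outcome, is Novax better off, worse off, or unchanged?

worse off

Backward induction with Labs Inc. moving first.
- Low: Novax compares -3, 10, 5 and picks Y; Labs Inc. would get 5.
- Med: Novax compares 0, 6, 7 and picks Z; Labs Inc. would get 6.
- High: Novax compares -4, 3, -1 and picks Y; Labs Inc. would get 4.
Maximizing over 5, 6, 4, Labs Inc. chooses Med. Subgame-perfect outcome: (Med, Z) with payoffs (6, 7).
Under simultaneous play:
Labs Inc.'s best replies: X→Med; Y→Low; Z→High.
Novax's best replies: Low→Y; Med→Z; High→Y.
Only (Low, Y) has each player best-responding; Nash payoffs (5, 10).
Novax earns 7 sequentially versus 10 at the Nash outcome: worse off.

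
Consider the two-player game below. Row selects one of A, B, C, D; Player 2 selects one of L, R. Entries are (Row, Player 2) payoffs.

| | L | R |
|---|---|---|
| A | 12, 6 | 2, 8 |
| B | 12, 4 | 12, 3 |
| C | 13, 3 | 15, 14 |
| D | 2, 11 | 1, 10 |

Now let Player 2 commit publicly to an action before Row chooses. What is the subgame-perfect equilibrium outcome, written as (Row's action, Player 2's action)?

Row best-responds to each possible Player 2 move:
- L → Row plays C (best of 12, 12, 13, 2); Player 2 gets 3.
- R → Row plays C (best of 2, 12, 15, 1); Player 2 gets 14.
Player 2's induced payoffs are 3, 14, so Player 2 commits to R. Subgame-perfect outcome: (C, R) with payoffs (15, 14).

(C, R)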